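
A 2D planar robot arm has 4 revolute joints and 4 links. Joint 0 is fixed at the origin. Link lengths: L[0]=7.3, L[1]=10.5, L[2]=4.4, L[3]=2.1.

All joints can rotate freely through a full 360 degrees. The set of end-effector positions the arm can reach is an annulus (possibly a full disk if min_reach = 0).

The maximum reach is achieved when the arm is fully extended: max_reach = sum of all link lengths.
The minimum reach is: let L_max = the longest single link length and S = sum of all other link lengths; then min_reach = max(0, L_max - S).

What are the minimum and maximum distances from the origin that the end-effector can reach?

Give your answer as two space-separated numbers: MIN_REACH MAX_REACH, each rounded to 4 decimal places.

Answer: 0.0000 24.3000

Derivation:
Link lengths: [7.3, 10.5, 4.4, 2.1]
max_reach = 7.3 + 10.5 + 4.4 + 2.1 = 24.3
L_max = max([7.3, 10.5, 4.4, 2.1]) = 10.5
S (sum of others) = 24.3 - 10.5 = 13.8
min_reach = max(0, 10.5 - 13.8) = max(0, -3.3) = 0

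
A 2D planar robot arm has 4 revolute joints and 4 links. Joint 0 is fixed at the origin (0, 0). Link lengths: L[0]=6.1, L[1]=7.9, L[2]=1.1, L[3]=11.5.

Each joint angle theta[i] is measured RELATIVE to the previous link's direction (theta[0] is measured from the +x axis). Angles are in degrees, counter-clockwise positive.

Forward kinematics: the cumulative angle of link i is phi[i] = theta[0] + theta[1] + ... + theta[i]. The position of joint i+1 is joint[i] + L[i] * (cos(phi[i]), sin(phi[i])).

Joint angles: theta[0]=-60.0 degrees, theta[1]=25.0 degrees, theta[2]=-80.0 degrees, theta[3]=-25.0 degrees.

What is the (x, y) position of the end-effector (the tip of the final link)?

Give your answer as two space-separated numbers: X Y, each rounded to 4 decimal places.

joint[0] = (0.0000, 0.0000)  (base)
link 0: phi[0] = -60 = -60 deg
  cos(-60 deg) = 0.5000, sin(-60 deg) = -0.8660
  joint[1] = (0.0000, 0.0000) + 6.1 * (0.5000, -0.8660) = (0.0000 + 3.0500, 0.0000 + -5.2828) = (3.0500, -5.2828)
link 1: phi[1] = -60 + 25 = -35 deg
  cos(-35 deg) = 0.8192, sin(-35 deg) = -0.5736
  joint[2] = (3.0500, -5.2828) + 7.9 * (0.8192, -0.5736) = (3.0500 + 6.4713, -5.2828 + -4.5313) = (9.5213, -9.8140)
link 2: phi[2] = -60 + 25 + -80 = -115 deg
  cos(-115 deg) = -0.4226, sin(-115 deg) = -0.9063
  joint[3] = (9.5213, -9.8140) + 1.1 * (-0.4226, -0.9063) = (9.5213 + -0.4649, -9.8140 + -0.9969) = (9.0564, -10.8109)
link 3: phi[3] = -60 + 25 + -80 + -25 = -140 deg
  cos(-140 deg) = -0.7660, sin(-140 deg) = -0.6428
  joint[4] = (9.0564, -10.8109) + 11.5 * (-0.7660, -0.6428) = (9.0564 + -8.8095, -10.8109 + -7.3921) = (0.2469, -18.2030)
End effector: (0.2469, -18.2030)

Answer: 0.2469 -18.2030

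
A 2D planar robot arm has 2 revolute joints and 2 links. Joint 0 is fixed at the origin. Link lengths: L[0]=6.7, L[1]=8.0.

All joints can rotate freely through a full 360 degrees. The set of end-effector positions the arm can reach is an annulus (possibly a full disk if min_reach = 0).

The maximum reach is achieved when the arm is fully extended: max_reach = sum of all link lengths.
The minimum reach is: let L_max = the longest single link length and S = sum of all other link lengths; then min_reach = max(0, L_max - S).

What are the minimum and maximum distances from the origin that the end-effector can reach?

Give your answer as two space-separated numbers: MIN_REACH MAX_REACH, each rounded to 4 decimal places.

Answer: 1.3000 14.7000

Derivation:
Link lengths: [6.7, 8.0]
max_reach = 6.7 + 8 = 14.7
L_max = max([6.7, 8.0]) = 8
S (sum of others) = 14.7 - 8 = 6.7
min_reach = max(0, 8 - 6.7) = max(0, 1.3) = 1.3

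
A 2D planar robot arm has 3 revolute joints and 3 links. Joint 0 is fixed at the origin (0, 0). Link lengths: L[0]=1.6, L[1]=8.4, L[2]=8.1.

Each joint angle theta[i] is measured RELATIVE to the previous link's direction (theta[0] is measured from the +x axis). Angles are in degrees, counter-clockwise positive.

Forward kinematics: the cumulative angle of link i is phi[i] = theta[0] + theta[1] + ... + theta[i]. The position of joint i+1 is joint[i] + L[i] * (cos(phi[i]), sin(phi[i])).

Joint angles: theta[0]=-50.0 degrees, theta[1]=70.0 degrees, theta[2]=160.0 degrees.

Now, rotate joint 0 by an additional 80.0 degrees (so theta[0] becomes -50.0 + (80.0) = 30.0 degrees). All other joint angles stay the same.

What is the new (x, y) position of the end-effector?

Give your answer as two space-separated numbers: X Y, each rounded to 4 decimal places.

joint[0] = (0.0000, 0.0000)  (base)
link 0: phi[0] = 30 = 30 deg
  cos(30 deg) = 0.8660, sin(30 deg) = 0.5000
  joint[1] = (0.0000, 0.0000) + 1.6 * (0.8660, 0.5000) = (0.0000 + 1.3856, 0.0000 + 0.8000) = (1.3856, 0.8000)
link 1: phi[1] = 30 + 70 = 100 deg
  cos(100 deg) = -0.1736, sin(100 deg) = 0.9848
  joint[2] = (1.3856, 0.8000) + 8.4 * (-0.1736, 0.9848) = (1.3856 + -1.4586, 0.8000 + 8.2724) = (-0.0730, 9.0724)
link 2: phi[2] = 30 + 70 + 160 = 260 deg
  cos(260 deg) = -0.1736, sin(260 deg) = -0.9848
  joint[3] = (-0.0730, 9.0724) + 8.1 * (-0.1736, -0.9848) = (-0.0730 + -1.4066, 9.0724 + -7.9769) = (-1.4796, 1.0954)
End effector: (-1.4796, 1.0954)

Answer: -1.4796 1.0954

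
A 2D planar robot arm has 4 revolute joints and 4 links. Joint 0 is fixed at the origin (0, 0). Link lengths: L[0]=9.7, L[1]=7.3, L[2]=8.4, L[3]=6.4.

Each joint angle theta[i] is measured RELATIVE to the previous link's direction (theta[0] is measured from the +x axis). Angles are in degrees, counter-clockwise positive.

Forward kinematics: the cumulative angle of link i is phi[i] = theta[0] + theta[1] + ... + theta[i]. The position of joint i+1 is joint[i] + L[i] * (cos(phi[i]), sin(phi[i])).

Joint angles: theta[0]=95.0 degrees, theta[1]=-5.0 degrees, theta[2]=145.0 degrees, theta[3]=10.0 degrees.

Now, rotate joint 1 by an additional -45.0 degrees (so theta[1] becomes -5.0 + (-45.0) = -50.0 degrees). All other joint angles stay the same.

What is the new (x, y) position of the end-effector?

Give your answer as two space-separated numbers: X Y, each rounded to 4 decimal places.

joint[0] = (0.0000, 0.0000)  (base)
link 0: phi[0] = 95 = 95 deg
  cos(95 deg) = -0.0872, sin(95 deg) = 0.9962
  joint[1] = (0.0000, 0.0000) + 9.7 * (-0.0872, 0.9962) = (0.0000 + -0.8454, 0.0000 + 9.6631) = (-0.8454, 9.6631)
link 1: phi[1] = 95 + -50 = 45 deg
  cos(45 deg) = 0.7071, sin(45 deg) = 0.7071
  joint[2] = (-0.8454, 9.6631) + 7.3 * (0.7071, 0.7071) = (-0.8454 + 5.1619, 9.6631 + 5.1619) = (4.3165, 14.8250)
link 2: phi[2] = 95 + -50 + 145 = 190 deg
  cos(190 deg) = -0.9848, sin(190 deg) = -0.1736
  joint[3] = (4.3165, 14.8250) + 8.4 * (-0.9848, -0.1736) = (4.3165 + -8.2724, 14.8250 + -1.4586) = (-3.9559, 13.3663)
link 3: phi[3] = 95 + -50 + 145 + 10 = 200 deg
  cos(200 deg) = -0.9397, sin(200 deg) = -0.3420
  joint[4] = (-3.9559, 13.3663) + 6.4 * (-0.9397, -0.3420) = (-3.9559 + -6.0140, 13.3663 + -2.1889) = (-9.9699, 11.1774)
End effector: (-9.9699, 11.1774)

Answer: -9.9699 11.1774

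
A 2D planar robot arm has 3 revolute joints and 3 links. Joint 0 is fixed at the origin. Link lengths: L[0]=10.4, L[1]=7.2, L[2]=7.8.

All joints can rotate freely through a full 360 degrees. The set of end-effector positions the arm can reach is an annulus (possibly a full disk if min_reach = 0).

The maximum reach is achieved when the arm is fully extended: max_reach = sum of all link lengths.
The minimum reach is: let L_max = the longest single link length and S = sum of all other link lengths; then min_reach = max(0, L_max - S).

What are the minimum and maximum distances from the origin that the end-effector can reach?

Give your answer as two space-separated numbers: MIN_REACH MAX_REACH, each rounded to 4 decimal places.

Answer: 0.0000 25.4000

Derivation:
Link lengths: [10.4, 7.2, 7.8]
max_reach = 10.4 + 7.2 + 7.8 = 25.4
L_max = max([10.4, 7.2, 7.8]) = 10.4
S (sum of others) = 25.4 - 10.4 = 15
min_reach = max(0, 10.4 - 15) = max(0, -4.6) = 0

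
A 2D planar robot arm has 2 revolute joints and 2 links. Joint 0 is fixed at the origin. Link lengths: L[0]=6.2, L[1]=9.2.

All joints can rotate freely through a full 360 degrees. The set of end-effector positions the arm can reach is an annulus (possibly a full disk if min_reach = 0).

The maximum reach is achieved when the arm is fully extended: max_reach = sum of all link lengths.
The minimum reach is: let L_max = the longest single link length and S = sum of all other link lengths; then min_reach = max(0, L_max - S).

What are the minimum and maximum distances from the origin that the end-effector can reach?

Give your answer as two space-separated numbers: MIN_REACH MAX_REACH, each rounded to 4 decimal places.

Answer: 3.0000 15.4000

Derivation:
Link lengths: [6.2, 9.2]
max_reach = 6.2 + 9.2 = 15.4
L_max = max([6.2, 9.2]) = 9.2
S (sum of others) = 15.4 - 9.2 = 6.2
min_reach = max(0, 9.2 - 6.2) = max(0, 3) = 3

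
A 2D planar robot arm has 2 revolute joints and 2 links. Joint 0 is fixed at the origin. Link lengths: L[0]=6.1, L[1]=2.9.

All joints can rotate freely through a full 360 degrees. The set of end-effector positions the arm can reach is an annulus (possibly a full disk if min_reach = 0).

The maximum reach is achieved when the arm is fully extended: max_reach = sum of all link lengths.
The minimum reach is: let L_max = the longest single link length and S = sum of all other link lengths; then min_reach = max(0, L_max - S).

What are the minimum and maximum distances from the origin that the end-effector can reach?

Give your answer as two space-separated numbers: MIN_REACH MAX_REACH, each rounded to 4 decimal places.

Link lengths: [6.1, 2.9]
max_reach = 6.1 + 2.9 = 9
L_max = max([6.1, 2.9]) = 6.1
S (sum of others) = 9 - 6.1 = 2.9
min_reach = max(0, 6.1 - 2.9) = max(0, 3.2) = 3.2

Answer: 3.2000 9.0000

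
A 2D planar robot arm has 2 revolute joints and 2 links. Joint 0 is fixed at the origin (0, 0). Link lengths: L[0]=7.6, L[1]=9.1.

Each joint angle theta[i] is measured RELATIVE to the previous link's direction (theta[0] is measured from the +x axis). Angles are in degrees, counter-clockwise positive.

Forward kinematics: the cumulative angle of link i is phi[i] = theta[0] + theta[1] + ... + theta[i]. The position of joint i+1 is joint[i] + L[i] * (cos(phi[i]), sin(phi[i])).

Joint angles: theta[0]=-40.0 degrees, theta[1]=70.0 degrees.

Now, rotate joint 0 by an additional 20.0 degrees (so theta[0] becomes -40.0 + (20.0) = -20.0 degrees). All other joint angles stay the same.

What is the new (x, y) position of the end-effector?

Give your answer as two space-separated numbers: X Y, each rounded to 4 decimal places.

joint[0] = (0.0000, 0.0000)  (base)
link 0: phi[0] = -20 = -20 deg
  cos(-20 deg) = 0.9397, sin(-20 deg) = -0.3420
  joint[1] = (0.0000, 0.0000) + 7.6 * (0.9397, -0.3420) = (0.0000 + 7.1417, 0.0000 + -2.5994) = (7.1417, -2.5994)
link 1: phi[1] = -20 + 70 = 50 deg
  cos(50 deg) = 0.6428, sin(50 deg) = 0.7660
  joint[2] = (7.1417, -2.5994) + 9.1 * (0.6428, 0.7660) = (7.1417 + 5.8494, -2.5994 + 6.9710) = (12.9910, 4.3717)
End effector: (12.9910, 4.3717)

Answer: 12.9910 4.3717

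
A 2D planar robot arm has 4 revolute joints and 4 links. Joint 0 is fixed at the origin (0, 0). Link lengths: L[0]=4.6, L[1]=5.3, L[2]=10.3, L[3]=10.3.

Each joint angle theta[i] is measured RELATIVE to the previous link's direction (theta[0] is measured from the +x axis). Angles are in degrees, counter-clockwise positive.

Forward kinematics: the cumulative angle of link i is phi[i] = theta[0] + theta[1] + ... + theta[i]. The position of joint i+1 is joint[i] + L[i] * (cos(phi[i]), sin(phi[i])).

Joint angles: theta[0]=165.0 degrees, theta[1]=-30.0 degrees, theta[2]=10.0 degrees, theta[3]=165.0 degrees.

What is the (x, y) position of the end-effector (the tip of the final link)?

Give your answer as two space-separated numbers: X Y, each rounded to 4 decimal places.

Answer: -10.0075 2.9558

Derivation:
joint[0] = (0.0000, 0.0000)  (base)
link 0: phi[0] = 165 = 165 deg
  cos(165 deg) = -0.9659, sin(165 deg) = 0.2588
  joint[1] = (0.0000, 0.0000) + 4.6 * (-0.9659, 0.2588) = (0.0000 + -4.4433, 0.0000 + 1.1906) = (-4.4433, 1.1906)
link 1: phi[1] = 165 + -30 = 135 deg
  cos(135 deg) = -0.7071, sin(135 deg) = 0.7071
  joint[2] = (-4.4433, 1.1906) + 5.3 * (-0.7071, 0.7071) = (-4.4433 + -3.7477, 1.1906 + 3.7477) = (-8.1909, 4.9382)
link 2: phi[2] = 165 + -30 + 10 = 145 deg
  cos(145 deg) = -0.8192, sin(145 deg) = 0.5736
  joint[3] = (-8.1909, 4.9382) + 10.3 * (-0.8192, 0.5736) = (-8.1909 + -8.4373, 4.9382 + 5.9078) = (-16.6282, 10.8461)
link 3: phi[3] = 165 + -30 + 10 + 165 = 310 deg
  cos(310 deg) = 0.6428, sin(310 deg) = -0.7660
  joint[4] = (-16.6282, 10.8461) + 10.3 * (0.6428, -0.7660) = (-16.6282 + 6.6207, 10.8461 + -7.8903) = (-10.0075, 2.9558)
End effector: (-10.0075, 2.9558)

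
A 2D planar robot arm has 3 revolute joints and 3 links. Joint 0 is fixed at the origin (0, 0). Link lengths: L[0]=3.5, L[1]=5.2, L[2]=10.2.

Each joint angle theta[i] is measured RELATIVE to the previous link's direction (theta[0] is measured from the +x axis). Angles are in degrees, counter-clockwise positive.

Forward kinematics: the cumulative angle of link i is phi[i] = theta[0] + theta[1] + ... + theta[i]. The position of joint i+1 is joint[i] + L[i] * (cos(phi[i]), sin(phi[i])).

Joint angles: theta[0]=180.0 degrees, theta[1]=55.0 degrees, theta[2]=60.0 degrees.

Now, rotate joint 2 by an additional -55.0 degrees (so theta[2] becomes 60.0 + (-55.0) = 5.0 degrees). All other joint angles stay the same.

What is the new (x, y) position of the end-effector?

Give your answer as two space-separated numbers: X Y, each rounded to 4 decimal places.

Answer: -11.5826 -13.0930

Derivation:
joint[0] = (0.0000, 0.0000)  (base)
link 0: phi[0] = 180 = 180 deg
  cos(180 deg) = -1.0000, sin(180 deg) = 0.0000
  joint[1] = (0.0000, 0.0000) + 3.5 * (-1.0000, 0.0000) = (0.0000 + -3.5000, 0.0000 + 0.0000) = (-3.5000, 0.0000)
link 1: phi[1] = 180 + 55 = 235 deg
  cos(235 deg) = -0.5736, sin(235 deg) = -0.8192
  joint[2] = (-3.5000, 0.0000) + 5.2 * (-0.5736, -0.8192) = (-3.5000 + -2.9826, 0.0000 + -4.2596) = (-6.4826, -4.2596)
link 2: phi[2] = 180 + 55 + 5 = 240 deg
  cos(240 deg) = -0.5000, sin(240 deg) = -0.8660
  joint[3] = (-6.4826, -4.2596) + 10.2 * (-0.5000, -0.8660) = (-6.4826 + -5.1000, -4.2596 + -8.8335) = (-11.5826, -13.0930)
End effector: (-11.5826, -13.0930)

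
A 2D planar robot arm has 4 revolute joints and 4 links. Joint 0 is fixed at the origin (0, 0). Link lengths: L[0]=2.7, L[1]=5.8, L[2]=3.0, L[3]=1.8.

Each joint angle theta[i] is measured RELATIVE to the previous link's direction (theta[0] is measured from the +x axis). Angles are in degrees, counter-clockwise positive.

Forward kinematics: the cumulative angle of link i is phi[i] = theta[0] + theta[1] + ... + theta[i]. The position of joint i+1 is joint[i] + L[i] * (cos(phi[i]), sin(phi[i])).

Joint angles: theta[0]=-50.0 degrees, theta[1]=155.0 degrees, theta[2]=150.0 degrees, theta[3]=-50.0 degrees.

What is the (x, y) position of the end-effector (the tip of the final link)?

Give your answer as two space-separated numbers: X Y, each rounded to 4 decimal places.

joint[0] = (0.0000, 0.0000)  (base)
link 0: phi[0] = -50 = -50 deg
  cos(-50 deg) = 0.6428, sin(-50 deg) = -0.7660
  joint[1] = (0.0000, 0.0000) + 2.7 * (0.6428, -0.7660) = (0.0000 + 1.7355, 0.0000 + -2.0683) = (1.7355, -2.0683)
link 1: phi[1] = -50 + 155 = 105 deg
  cos(105 deg) = -0.2588, sin(105 deg) = 0.9659
  joint[2] = (1.7355, -2.0683) + 5.8 * (-0.2588, 0.9659) = (1.7355 + -1.5012, -2.0683 + 5.6024) = (0.2344, 3.5340)
link 2: phi[2] = -50 + 155 + 150 = 255 deg
  cos(255 deg) = -0.2588, sin(255 deg) = -0.9659
  joint[3] = (0.2344, 3.5340) + 3 * (-0.2588, -0.9659) = (0.2344 + -0.7765, 3.5340 + -2.8978) = (-0.5421, 0.6363)
link 3: phi[3] = -50 + 155 + 150 + -50 = 205 deg
  cos(205 deg) = -0.9063, sin(205 deg) = -0.4226
  joint[4] = (-0.5421, 0.6363) + 1.8 * (-0.9063, -0.4226) = (-0.5421 + -1.6314, 0.6363 + -0.7607) = (-2.1734, -0.1244)
End effector: (-2.1734, -0.1244)

Answer: -2.1734 -0.1244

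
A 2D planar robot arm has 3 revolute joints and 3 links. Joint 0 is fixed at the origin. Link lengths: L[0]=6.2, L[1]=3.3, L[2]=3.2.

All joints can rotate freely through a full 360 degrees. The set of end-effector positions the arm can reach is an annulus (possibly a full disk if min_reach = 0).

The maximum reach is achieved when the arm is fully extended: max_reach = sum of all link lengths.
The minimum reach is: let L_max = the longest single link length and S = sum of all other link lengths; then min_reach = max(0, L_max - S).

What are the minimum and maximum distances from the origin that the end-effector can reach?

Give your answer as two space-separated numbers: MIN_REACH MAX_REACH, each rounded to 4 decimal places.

Link lengths: [6.2, 3.3, 3.2]
max_reach = 6.2 + 3.3 + 3.2 = 12.7
L_max = max([6.2, 3.3, 3.2]) = 6.2
S (sum of others) = 12.7 - 6.2 = 6.5
min_reach = max(0, 6.2 - 6.5) = max(0, -0.3) = 0

Answer: 0.0000 12.7000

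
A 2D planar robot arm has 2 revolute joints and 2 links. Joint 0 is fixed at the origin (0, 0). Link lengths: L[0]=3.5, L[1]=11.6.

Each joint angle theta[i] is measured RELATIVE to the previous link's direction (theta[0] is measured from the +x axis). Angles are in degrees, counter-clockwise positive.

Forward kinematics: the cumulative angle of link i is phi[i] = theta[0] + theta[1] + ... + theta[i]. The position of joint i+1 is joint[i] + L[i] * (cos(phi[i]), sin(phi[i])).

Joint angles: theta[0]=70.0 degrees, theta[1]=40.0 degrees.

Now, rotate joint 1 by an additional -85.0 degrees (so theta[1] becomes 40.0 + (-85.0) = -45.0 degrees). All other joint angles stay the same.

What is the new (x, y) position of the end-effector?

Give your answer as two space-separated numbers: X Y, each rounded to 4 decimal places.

joint[0] = (0.0000, 0.0000)  (base)
link 0: phi[0] = 70 = 70 deg
  cos(70 deg) = 0.3420, sin(70 deg) = 0.9397
  joint[1] = (0.0000, 0.0000) + 3.5 * (0.3420, 0.9397) = (0.0000 + 1.1971, 0.0000 + 3.2889) = (1.1971, 3.2889)
link 1: phi[1] = 70 + -45 = 25 deg
  cos(25 deg) = 0.9063, sin(25 deg) = 0.4226
  joint[2] = (1.1971, 3.2889) + 11.6 * (0.9063, 0.4226) = (1.1971 + 10.5132, 3.2889 + 4.9024) = (11.7102, 8.1913)
End effector: (11.7102, 8.1913)

Answer: 11.7102 8.1913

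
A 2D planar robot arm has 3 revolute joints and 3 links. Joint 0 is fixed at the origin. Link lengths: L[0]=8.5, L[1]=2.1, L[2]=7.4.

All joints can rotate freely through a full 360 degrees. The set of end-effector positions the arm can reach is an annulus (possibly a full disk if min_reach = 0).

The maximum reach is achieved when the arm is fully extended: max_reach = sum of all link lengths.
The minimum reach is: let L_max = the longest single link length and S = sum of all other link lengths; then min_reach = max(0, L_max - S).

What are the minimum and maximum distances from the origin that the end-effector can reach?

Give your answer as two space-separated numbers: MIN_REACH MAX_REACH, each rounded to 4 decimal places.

Link lengths: [8.5, 2.1, 7.4]
max_reach = 8.5 + 2.1 + 7.4 = 18
L_max = max([8.5, 2.1, 7.4]) = 8.5
S (sum of others) = 18 - 8.5 = 9.5
min_reach = max(0, 8.5 - 9.5) = max(0, -1) = 0

Answer: 0.0000 18.0000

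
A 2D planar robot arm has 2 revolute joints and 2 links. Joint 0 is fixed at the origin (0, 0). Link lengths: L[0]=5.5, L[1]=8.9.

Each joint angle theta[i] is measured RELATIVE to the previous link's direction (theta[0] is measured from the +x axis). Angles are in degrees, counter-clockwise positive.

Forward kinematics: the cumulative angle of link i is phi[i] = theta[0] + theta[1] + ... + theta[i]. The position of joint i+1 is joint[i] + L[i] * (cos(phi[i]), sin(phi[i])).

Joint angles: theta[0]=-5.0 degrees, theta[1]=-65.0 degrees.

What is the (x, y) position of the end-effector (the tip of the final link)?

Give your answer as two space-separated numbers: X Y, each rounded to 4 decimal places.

Answer: 8.5231 -8.8426

Derivation:
joint[0] = (0.0000, 0.0000)  (base)
link 0: phi[0] = -5 = -5 deg
  cos(-5 deg) = 0.9962, sin(-5 deg) = -0.0872
  joint[1] = (0.0000, 0.0000) + 5.5 * (0.9962, -0.0872) = (0.0000 + 5.4791, 0.0000 + -0.4794) = (5.4791, -0.4794)
link 1: phi[1] = -5 + -65 = -70 deg
  cos(-70 deg) = 0.3420, sin(-70 deg) = -0.9397
  joint[2] = (5.4791, -0.4794) + 8.9 * (0.3420, -0.9397) = (5.4791 + 3.0440, -0.4794 + -8.3633) = (8.5231, -8.8426)
End effector: (8.5231, -8.8426)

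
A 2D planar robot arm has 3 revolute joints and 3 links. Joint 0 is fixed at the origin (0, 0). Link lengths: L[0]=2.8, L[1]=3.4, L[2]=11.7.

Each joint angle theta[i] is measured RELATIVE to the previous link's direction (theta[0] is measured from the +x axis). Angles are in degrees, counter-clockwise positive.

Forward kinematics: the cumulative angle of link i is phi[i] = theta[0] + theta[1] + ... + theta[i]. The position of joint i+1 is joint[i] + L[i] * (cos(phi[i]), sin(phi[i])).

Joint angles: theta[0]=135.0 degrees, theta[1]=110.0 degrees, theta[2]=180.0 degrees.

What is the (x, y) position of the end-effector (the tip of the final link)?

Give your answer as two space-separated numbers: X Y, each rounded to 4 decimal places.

joint[0] = (0.0000, 0.0000)  (base)
link 0: phi[0] = 135 = 135 deg
  cos(135 deg) = -0.7071, sin(135 deg) = 0.7071
  joint[1] = (0.0000, 0.0000) + 2.8 * (-0.7071, 0.7071) = (0.0000 + -1.9799, 0.0000 + 1.9799) = (-1.9799, 1.9799)
link 1: phi[1] = 135 + 110 = 245 deg
  cos(245 deg) = -0.4226, sin(245 deg) = -0.9063
  joint[2] = (-1.9799, 1.9799) + 3.4 * (-0.4226, -0.9063) = (-1.9799 + -1.4369, 1.9799 + -3.0814) = (-3.4168, -1.1015)
link 2: phi[2] = 135 + 110 + 180 = 425 deg
  cos(425 deg) = 0.4226, sin(425 deg) = 0.9063
  joint[3] = (-3.4168, -1.1015) + 11.7 * (0.4226, 0.9063) = (-3.4168 + 4.9446, -1.1015 + 10.6038) = (1.5278, 9.5023)
End effector: (1.5278, 9.5023)

Answer: 1.5278 9.5023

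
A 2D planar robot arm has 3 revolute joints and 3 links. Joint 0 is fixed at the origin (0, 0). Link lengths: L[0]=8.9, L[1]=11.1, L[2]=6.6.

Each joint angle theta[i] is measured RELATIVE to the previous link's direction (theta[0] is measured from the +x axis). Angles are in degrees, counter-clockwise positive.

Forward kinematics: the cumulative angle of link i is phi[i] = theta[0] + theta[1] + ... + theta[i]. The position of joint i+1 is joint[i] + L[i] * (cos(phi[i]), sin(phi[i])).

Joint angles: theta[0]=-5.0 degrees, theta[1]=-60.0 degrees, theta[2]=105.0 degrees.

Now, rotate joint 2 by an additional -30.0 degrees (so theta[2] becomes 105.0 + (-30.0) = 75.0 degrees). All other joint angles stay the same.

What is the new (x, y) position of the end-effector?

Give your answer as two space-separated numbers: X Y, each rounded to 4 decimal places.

joint[0] = (0.0000, 0.0000)  (base)
link 0: phi[0] = -5 = -5 deg
  cos(-5 deg) = 0.9962, sin(-5 deg) = -0.0872
  joint[1] = (0.0000, 0.0000) + 8.9 * (0.9962, -0.0872) = (0.0000 + 8.8661, 0.0000 + -0.7757) = (8.8661, -0.7757)
link 1: phi[1] = -5 + -60 = -65 deg
  cos(-65 deg) = 0.4226, sin(-65 deg) = -0.9063
  joint[2] = (8.8661, -0.7757) + 11.1 * (0.4226, -0.9063) = (8.8661 + 4.6911, -0.7757 + -10.0600) = (13.5572, -10.8357)
link 2: phi[2] = -5 + -60 + 75 = 10 deg
  cos(10 deg) = 0.9848, sin(10 deg) = 0.1736
  joint[3] = (13.5572, -10.8357) + 6.6 * (0.9848, 0.1736) = (13.5572 + 6.4997, -10.8357 + 1.1461) = (20.0569, -9.6896)
End effector: (20.0569, -9.6896)

Answer: 20.0569 -9.6896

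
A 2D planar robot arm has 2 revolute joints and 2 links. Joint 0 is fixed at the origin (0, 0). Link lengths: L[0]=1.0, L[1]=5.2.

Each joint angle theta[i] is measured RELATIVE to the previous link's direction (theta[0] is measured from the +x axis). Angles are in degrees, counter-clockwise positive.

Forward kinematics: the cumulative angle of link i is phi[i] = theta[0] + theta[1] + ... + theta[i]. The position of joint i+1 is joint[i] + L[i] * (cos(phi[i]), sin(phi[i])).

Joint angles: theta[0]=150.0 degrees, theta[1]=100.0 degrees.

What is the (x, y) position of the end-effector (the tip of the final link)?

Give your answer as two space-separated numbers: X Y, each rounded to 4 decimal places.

joint[0] = (0.0000, 0.0000)  (base)
link 0: phi[0] = 150 = 150 deg
  cos(150 deg) = -0.8660, sin(150 deg) = 0.5000
  joint[1] = (0.0000, 0.0000) + 1 * (-0.8660, 0.5000) = (0.0000 + -0.8660, 0.0000 + 0.5000) = (-0.8660, 0.5000)
link 1: phi[1] = 150 + 100 = 250 deg
  cos(250 deg) = -0.3420, sin(250 deg) = -0.9397
  joint[2] = (-0.8660, 0.5000) + 5.2 * (-0.3420, -0.9397) = (-0.8660 + -1.7785, 0.5000 + -4.8864) = (-2.6445, -4.3864)
End effector: (-2.6445, -4.3864)

Answer: -2.6445 -4.3864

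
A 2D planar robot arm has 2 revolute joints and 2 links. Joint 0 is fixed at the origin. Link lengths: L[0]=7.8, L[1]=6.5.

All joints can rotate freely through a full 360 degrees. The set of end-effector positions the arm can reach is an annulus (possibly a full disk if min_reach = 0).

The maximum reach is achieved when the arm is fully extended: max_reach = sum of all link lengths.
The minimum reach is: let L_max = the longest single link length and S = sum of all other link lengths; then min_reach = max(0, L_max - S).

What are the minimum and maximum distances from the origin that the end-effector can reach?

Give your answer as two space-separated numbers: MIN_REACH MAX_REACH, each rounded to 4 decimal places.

Answer: 1.3000 14.3000

Derivation:
Link lengths: [7.8, 6.5]
max_reach = 7.8 + 6.5 = 14.3
L_max = max([7.8, 6.5]) = 7.8
S (sum of others) = 14.3 - 7.8 = 6.5
min_reach = max(0, 7.8 - 6.5) = max(0, 1.3) = 1.3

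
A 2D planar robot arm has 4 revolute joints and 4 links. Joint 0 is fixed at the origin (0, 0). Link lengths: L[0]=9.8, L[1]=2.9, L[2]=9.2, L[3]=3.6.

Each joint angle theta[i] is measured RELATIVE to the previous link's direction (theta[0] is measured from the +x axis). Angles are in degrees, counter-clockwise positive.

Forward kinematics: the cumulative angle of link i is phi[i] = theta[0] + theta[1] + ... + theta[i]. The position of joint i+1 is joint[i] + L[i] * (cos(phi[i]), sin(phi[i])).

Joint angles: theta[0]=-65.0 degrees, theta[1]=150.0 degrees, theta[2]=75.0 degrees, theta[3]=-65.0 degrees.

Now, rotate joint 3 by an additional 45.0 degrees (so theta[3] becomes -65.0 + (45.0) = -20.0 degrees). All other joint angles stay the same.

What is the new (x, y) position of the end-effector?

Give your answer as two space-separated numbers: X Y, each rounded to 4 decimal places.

Answer: -7.0085 -0.5322

Derivation:
joint[0] = (0.0000, 0.0000)  (base)
link 0: phi[0] = -65 = -65 deg
  cos(-65 deg) = 0.4226, sin(-65 deg) = -0.9063
  joint[1] = (0.0000, 0.0000) + 9.8 * (0.4226, -0.9063) = (0.0000 + 4.1417, 0.0000 + -8.8818) = (4.1417, -8.8818)
link 1: phi[1] = -65 + 150 = 85 deg
  cos(85 deg) = 0.0872, sin(85 deg) = 0.9962
  joint[2] = (4.1417, -8.8818) + 2.9 * (0.0872, 0.9962) = (4.1417 + 0.2528, -8.8818 + 2.8890) = (4.3944, -5.9929)
link 2: phi[2] = -65 + 150 + 75 = 160 deg
  cos(160 deg) = -0.9397, sin(160 deg) = 0.3420
  joint[3] = (4.3944, -5.9929) + 9.2 * (-0.9397, 0.3420) = (4.3944 + -8.6452, -5.9929 + 3.1466) = (-4.2508, -2.8463)
link 3: phi[3] = -65 + 150 + 75 + -20 = 140 deg
  cos(140 deg) = -0.7660, sin(140 deg) = 0.6428
  joint[4] = (-4.2508, -2.8463) + 3.6 * (-0.7660, 0.6428) = (-4.2508 + -2.7578, -2.8463 + 2.3140) = (-7.0085, -0.5322)
End effector: (-7.0085, -0.5322)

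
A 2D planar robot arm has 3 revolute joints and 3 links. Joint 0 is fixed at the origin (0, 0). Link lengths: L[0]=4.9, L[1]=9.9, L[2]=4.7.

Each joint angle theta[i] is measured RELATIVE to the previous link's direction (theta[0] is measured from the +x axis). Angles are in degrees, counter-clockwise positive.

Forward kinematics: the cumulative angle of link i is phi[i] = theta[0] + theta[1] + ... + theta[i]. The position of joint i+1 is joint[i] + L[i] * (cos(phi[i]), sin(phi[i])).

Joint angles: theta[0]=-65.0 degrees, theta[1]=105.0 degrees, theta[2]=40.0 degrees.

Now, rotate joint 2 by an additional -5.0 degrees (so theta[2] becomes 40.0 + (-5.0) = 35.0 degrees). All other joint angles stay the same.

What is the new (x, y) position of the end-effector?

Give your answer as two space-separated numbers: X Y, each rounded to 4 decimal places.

Answer: 10.8711 6.4625

Derivation:
joint[0] = (0.0000, 0.0000)  (base)
link 0: phi[0] = -65 = -65 deg
  cos(-65 deg) = 0.4226, sin(-65 deg) = -0.9063
  joint[1] = (0.0000, 0.0000) + 4.9 * (0.4226, -0.9063) = (0.0000 + 2.0708, 0.0000 + -4.4409) = (2.0708, -4.4409)
link 1: phi[1] = -65 + 105 = 40 deg
  cos(40 deg) = 0.7660, sin(40 deg) = 0.6428
  joint[2] = (2.0708, -4.4409) + 9.9 * (0.7660, 0.6428) = (2.0708 + 7.5838, -4.4409 + 6.3636) = (9.6547, 1.9227)
link 2: phi[2] = -65 + 105 + 35 = 75 deg
  cos(75 deg) = 0.2588, sin(75 deg) = 0.9659
  joint[3] = (9.6547, 1.9227) + 4.7 * (0.2588, 0.9659) = (9.6547 + 1.2164, 1.9227 + 4.5399) = (10.8711, 6.4625)
End effector: (10.8711, 6.4625)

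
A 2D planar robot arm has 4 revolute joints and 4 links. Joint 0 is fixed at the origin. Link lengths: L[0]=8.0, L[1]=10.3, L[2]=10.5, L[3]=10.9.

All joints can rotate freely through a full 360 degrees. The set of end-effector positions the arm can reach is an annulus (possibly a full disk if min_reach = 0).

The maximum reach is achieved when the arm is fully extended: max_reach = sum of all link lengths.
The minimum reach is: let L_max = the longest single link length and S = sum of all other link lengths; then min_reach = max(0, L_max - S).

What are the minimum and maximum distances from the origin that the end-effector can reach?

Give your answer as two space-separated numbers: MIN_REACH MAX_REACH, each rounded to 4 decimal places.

Answer: 0.0000 39.7000

Derivation:
Link lengths: [8.0, 10.3, 10.5, 10.9]
max_reach = 8 + 10.3 + 10.5 + 10.9 = 39.7
L_max = max([8.0, 10.3, 10.5, 10.9]) = 10.9
S (sum of others) = 39.7 - 10.9 = 28.8
min_reach = max(0, 10.9 - 28.8) = max(0, -17.9) = 0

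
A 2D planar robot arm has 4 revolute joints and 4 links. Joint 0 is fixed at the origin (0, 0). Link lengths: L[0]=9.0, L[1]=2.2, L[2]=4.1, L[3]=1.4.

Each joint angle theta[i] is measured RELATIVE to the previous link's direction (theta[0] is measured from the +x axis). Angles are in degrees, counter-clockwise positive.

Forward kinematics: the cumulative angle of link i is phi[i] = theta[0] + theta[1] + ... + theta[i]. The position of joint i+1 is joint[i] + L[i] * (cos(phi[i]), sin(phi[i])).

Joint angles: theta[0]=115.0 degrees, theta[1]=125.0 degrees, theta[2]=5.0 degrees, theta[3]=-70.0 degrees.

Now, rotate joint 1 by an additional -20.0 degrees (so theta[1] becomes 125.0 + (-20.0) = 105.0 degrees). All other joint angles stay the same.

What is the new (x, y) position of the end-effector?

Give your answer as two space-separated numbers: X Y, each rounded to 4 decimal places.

Answer: -9.6568 4.4352

Derivation:
joint[0] = (0.0000, 0.0000)  (base)
link 0: phi[0] = 115 = 115 deg
  cos(115 deg) = -0.4226, sin(115 deg) = 0.9063
  joint[1] = (0.0000, 0.0000) + 9 * (-0.4226, 0.9063) = (0.0000 + -3.8036, 0.0000 + 8.1568) = (-3.8036, 8.1568)
link 1: phi[1] = 115 + 105 = 220 deg
  cos(220 deg) = -0.7660, sin(220 deg) = -0.6428
  joint[2] = (-3.8036, 8.1568) + 2.2 * (-0.7660, -0.6428) = (-3.8036 + -1.6853, 8.1568 + -1.4141) = (-5.4889, 6.7426)
link 2: phi[2] = 115 + 105 + 5 = 225 deg
  cos(225 deg) = -0.7071, sin(225 deg) = -0.7071
  joint[3] = (-5.4889, 6.7426) + 4.1 * (-0.7071, -0.7071) = (-5.4889 + -2.8991, 6.7426 + -2.8991) = (-8.3880, 3.8435)
link 3: phi[3] = 115 + 105 + 5 + -70 = 155 deg
  cos(155 deg) = -0.9063, sin(155 deg) = 0.4226
  joint[4] = (-8.3880, 3.8435) + 1.4 * (-0.9063, 0.4226) = (-8.3880 + -1.2688, 3.8435 + 0.5917) = (-9.6568, 4.4352)
End effector: (-9.6568, 4.4352)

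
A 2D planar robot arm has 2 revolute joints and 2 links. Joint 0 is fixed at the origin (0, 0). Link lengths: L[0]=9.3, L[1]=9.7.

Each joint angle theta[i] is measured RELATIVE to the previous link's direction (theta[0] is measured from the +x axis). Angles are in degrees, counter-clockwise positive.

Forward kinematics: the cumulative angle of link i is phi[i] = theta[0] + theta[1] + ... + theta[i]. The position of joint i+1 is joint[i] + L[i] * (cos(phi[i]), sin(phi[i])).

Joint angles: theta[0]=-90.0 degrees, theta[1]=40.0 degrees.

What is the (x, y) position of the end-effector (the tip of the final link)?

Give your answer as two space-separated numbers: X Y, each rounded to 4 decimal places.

Answer: 6.2350 -16.7306

Derivation:
joint[0] = (0.0000, 0.0000)  (base)
link 0: phi[0] = -90 = -90 deg
  cos(-90 deg) = 0.0000, sin(-90 deg) = -1.0000
  joint[1] = (0.0000, 0.0000) + 9.3 * (0.0000, -1.0000) = (0.0000 + 0.0000, 0.0000 + -9.3000) = (0.0000, -9.3000)
link 1: phi[1] = -90 + 40 = -50 deg
  cos(-50 deg) = 0.6428, sin(-50 deg) = -0.7660
  joint[2] = (0.0000, -9.3000) + 9.7 * (0.6428, -0.7660) = (0.0000 + 6.2350, -9.3000 + -7.4306) = (6.2350, -16.7306)
End effector: (6.2350, -16.7306)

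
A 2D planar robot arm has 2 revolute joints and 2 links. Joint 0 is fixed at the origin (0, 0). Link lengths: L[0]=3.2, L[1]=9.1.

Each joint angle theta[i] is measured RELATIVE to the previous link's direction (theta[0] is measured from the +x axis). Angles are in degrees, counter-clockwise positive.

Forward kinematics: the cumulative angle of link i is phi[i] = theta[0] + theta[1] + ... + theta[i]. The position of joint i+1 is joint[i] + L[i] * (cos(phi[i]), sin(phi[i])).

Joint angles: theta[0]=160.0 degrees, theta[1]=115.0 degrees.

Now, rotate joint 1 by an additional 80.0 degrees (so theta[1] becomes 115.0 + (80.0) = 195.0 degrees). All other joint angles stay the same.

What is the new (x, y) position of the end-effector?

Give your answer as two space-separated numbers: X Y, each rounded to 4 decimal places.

joint[0] = (0.0000, 0.0000)  (base)
link 0: phi[0] = 160 = 160 deg
  cos(160 deg) = -0.9397, sin(160 deg) = 0.3420
  joint[1] = (0.0000, 0.0000) + 3.2 * (-0.9397, 0.3420) = (0.0000 + -3.0070, 0.0000 + 1.0945) = (-3.0070, 1.0945)
link 1: phi[1] = 160 + 195 = 355 deg
  cos(355 deg) = 0.9962, sin(355 deg) = -0.0872
  joint[2] = (-3.0070, 1.0945) + 9.1 * (0.9962, -0.0872) = (-3.0070 + 9.0654, 1.0945 + -0.7931) = (6.0584, 0.3013)
End effector: (6.0584, 0.3013)

Answer: 6.0584 0.3013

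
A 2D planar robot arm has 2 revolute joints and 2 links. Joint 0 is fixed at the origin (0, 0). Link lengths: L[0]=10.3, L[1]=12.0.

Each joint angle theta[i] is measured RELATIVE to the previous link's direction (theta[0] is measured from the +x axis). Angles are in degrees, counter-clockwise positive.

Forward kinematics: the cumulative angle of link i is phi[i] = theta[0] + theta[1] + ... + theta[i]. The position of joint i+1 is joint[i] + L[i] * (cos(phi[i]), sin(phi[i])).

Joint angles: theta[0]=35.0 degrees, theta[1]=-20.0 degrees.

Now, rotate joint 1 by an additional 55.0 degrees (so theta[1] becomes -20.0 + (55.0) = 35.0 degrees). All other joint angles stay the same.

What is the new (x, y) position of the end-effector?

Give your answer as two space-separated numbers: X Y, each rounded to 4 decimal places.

joint[0] = (0.0000, 0.0000)  (base)
link 0: phi[0] = 35 = 35 deg
  cos(35 deg) = 0.8192, sin(35 deg) = 0.5736
  joint[1] = (0.0000, 0.0000) + 10.3 * (0.8192, 0.5736) = (0.0000 + 8.4373, 0.0000 + 5.9078) = (8.4373, 5.9078)
link 1: phi[1] = 35 + 35 = 70 deg
  cos(70 deg) = 0.3420, sin(70 deg) = 0.9397
  joint[2] = (8.4373, 5.9078) + 12 * (0.3420, 0.9397) = (8.4373 + 4.1042, 5.9078 + 11.2763) = (12.5415, 17.1841)
End effector: (12.5415, 17.1841)

Answer: 12.5415 17.1841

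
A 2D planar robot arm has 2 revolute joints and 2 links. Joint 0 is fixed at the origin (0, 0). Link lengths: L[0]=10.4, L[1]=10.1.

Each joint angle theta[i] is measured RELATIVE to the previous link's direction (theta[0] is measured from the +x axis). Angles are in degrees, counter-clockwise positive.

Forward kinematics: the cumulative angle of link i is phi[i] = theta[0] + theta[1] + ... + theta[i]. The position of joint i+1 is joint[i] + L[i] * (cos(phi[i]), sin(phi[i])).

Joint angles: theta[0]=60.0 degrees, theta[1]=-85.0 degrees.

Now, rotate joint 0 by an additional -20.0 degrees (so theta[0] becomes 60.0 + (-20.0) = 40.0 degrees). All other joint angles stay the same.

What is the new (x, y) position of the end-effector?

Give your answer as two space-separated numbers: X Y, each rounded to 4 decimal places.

joint[0] = (0.0000, 0.0000)  (base)
link 0: phi[0] = 40 = 40 deg
  cos(40 deg) = 0.7660, sin(40 deg) = 0.6428
  joint[1] = (0.0000, 0.0000) + 10.4 * (0.7660, 0.6428) = (0.0000 + 7.9669, 0.0000 + 6.6850) = (7.9669, 6.6850)
link 1: phi[1] = 40 + -85 = -45 deg
  cos(-45 deg) = 0.7071, sin(-45 deg) = -0.7071
  joint[2] = (7.9669, 6.6850) + 10.1 * (0.7071, -0.7071) = (7.9669 + 7.1418, 6.6850 + -7.1418) = (15.1086, -0.4568)
End effector: (15.1086, -0.4568)

Answer: 15.1086 -0.4568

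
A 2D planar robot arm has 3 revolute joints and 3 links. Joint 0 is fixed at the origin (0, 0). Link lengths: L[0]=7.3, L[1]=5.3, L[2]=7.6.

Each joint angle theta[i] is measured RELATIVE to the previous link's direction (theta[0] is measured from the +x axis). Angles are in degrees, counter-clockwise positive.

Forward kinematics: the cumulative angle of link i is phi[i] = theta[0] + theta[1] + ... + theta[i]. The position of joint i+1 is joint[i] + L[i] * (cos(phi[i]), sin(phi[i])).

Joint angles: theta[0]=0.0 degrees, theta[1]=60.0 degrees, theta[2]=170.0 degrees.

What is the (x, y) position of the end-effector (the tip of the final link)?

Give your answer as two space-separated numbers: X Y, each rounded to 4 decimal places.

joint[0] = (0.0000, 0.0000)  (base)
link 0: phi[0] = 0 = 0 deg
  cos(0 deg) = 1.0000, sin(0 deg) = 0.0000
  joint[1] = (0.0000, 0.0000) + 7.3 * (1.0000, 0.0000) = (0.0000 + 7.3000, 0.0000 + 0.0000) = (7.3000, 0.0000)
link 1: phi[1] = 0 + 60 = 60 deg
  cos(60 deg) = 0.5000, sin(60 deg) = 0.8660
  joint[2] = (7.3000, 0.0000) + 5.3 * (0.5000, 0.8660) = (7.3000 + 2.6500, 0.0000 + 4.5899) = (9.9500, 4.5899)
link 2: phi[2] = 0 + 60 + 170 = 230 deg
  cos(230 deg) = -0.6428, sin(230 deg) = -0.7660
  joint[3] = (9.9500, 4.5899) + 7.6 * (-0.6428, -0.7660) = (9.9500 + -4.8852, 4.5899 + -5.8219) = (5.0648, -1.2320)
End effector: (5.0648, -1.2320)

Answer: 5.0648 -1.2320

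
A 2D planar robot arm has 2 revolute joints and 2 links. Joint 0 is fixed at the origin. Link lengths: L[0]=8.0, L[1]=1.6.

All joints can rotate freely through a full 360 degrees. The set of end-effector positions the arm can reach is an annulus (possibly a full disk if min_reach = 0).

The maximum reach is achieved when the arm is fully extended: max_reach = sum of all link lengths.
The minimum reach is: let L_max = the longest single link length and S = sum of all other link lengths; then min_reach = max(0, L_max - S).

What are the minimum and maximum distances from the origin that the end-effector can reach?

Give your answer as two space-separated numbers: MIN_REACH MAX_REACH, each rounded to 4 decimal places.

Answer: 6.4000 9.6000

Derivation:
Link lengths: [8.0, 1.6]
max_reach = 8 + 1.6 = 9.6
L_max = max([8.0, 1.6]) = 8
S (sum of others) = 9.6 - 8 = 1.6
min_reach = max(0, 8 - 1.6) = max(0, 6.4) = 6.4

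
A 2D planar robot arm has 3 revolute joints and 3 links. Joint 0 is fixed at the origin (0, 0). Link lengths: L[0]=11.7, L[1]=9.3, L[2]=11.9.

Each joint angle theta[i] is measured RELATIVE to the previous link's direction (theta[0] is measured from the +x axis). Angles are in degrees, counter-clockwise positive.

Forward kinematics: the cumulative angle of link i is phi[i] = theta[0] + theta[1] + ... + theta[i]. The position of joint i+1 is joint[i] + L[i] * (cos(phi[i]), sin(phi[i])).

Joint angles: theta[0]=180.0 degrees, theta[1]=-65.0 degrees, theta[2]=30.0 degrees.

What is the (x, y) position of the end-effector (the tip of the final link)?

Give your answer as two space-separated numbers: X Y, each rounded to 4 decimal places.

Answer: -25.3783 15.2542

Derivation:
joint[0] = (0.0000, 0.0000)  (base)
link 0: phi[0] = 180 = 180 deg
  cos(180 deg) = -1.0000, sin(180 deg) = 0.0000
  joint[1] = (0.0000, 0.0000) + 11.7 * (-1.0000, 0.0000) = (0.0000 + -11.7000, 0.0000 + 0.0000) = (-11.7000, 0.0000)
link 1: phi[1] = 180 + -65 = 115 deg
  cos(115 deg) = -0.4226, sin(115 deg) = 0.9063
  joint[2] = (-11.7000, 0.0000) + 9.3 * (-0.4226, 0.9063) = (-11.7000 + -3.9303, 0.0000 + 8.4287) = (-15.6303, 8.4287)
link 2: phi[2] = 180 + -65 + 30 = 145 deg
  cos(145 deg) = -0.8192, sin(145 deg) = 0.5736
  joint[3] = (-15.6303, 8.4287) + 11.9 * (-0.8192, 0.5736) = (-15.6303 + -9.7479, 8.4287 + 6.8256) = (-25.3783, 15.2542)
End effector: (-25.3783, 15.2542)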